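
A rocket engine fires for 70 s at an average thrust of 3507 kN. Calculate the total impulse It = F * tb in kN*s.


It = 3507 * 70 = 245490 kN*s

245490 kN*s


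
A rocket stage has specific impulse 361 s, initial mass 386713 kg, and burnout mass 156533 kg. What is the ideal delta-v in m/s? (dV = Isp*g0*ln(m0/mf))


Ve = 361 * 9.81 = 3541.41 m/s
dV = 3541.41 * ln(386713/156533) = 3203 m/s

3203 m/s


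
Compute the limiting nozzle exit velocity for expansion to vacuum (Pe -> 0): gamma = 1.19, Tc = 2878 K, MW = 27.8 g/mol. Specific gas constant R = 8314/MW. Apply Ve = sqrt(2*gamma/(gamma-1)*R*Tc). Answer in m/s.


R = 8314 / 27.8 = 299.06 J/(kg.K)
Ve = sqrt(2 * 1.19 / (1.19 - 1) * 299.06 * 2878) = 3284 m/s

3284 m/s


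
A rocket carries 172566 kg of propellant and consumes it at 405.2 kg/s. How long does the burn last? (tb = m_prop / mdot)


tb = 172566 / 405.2 = 425.9 s

425.9 s


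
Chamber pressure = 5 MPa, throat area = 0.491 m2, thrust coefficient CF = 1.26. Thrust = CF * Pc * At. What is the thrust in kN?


F = 1.26 * 5e6 * 0.491 = 3.0933e+06 N = 3093.3 kN

3093.3 kN


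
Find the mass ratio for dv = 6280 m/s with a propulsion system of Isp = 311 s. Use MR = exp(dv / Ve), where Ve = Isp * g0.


Ve = 311 * 9.81 = 3050.91 m/s
MR = exp(6280 / 3050.91) = 7.833

7.833


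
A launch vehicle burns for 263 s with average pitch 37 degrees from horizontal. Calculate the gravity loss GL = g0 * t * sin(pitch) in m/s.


GL = 9.81 * 263 * sin(37 deg) = 1553 m/s

1553 m/s


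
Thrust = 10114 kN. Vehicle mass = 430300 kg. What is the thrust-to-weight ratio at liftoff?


TWR = 10114000 / (430300 * 9.81) = 2.4

2.4


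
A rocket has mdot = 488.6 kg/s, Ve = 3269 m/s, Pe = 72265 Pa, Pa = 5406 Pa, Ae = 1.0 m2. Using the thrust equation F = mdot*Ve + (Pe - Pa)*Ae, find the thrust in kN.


F = 488.6 * 3269 + (72265 - 5406) * 1.0 = 1.6641e+06 N = 1664.1 kN

1664.1 kN


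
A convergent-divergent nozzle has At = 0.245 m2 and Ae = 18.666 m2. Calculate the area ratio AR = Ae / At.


AR = 18.666 / 0.245 = 76.2

76.2


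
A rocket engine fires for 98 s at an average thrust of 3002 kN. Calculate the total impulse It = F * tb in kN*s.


It = 3002 * 98 = 294196 kN*s

294196 kN*s


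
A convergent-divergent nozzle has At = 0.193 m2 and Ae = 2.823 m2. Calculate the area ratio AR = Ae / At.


AR = 2.823 / 0.193 = 14.6

14.6


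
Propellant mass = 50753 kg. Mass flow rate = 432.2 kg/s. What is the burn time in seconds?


tb = 50753 / 432.2 = 117.4 s

117.4 s


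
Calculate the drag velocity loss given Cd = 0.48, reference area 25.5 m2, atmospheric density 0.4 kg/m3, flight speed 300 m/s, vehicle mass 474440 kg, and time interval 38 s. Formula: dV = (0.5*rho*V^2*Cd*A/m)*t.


D = 0.5 * 0.4 * 300^2 * 0.48 * 25.5 = 220320.0 N
a = 220320.0 / 474440 = 0.4644 m/s2
dV = 0.4644 * 38 = 17.6 m/s

17.6 m/s


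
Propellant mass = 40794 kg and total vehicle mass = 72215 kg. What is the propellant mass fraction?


PMF = 40794 / 72215 = 0.565

0.565


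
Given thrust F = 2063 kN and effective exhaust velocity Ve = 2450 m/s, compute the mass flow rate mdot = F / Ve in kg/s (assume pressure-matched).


mdot = F / Ve = 2063000 / 2450 = 842.0 kg/s

842.0 kg/s


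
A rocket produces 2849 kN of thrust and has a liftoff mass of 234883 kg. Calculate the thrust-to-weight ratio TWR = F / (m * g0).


TWR = 2849000 / (234883 * 9.81) = 1.24

1.24


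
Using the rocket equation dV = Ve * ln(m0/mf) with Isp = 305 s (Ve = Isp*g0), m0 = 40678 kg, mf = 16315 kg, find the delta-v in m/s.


Ve = 305 * 9.81 = 2992.05 m/s
dV = 2992.05 * ln(40678/16315) = 2734 m/s

2734 m/s


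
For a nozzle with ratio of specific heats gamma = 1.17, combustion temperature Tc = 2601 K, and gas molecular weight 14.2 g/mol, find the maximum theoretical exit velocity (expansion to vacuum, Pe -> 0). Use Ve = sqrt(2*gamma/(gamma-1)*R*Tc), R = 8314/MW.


R = 8314 / 14.2 = 585.49 J/(kg.K)
Ve = sqrt(2 * 1.17 / (1.17 - 1) * 585.49 * 2601) = 4578 m/s

4578 m/s


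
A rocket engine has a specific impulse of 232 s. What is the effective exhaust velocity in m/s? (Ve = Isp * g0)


Ve = Isp * g0 = 232 * 9.81 = 2275.9 m/s

2275.9 m/s


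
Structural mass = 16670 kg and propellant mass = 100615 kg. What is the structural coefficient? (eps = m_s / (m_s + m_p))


eps = 16670 / (16670 + 100615) = 0.1421

0.1421


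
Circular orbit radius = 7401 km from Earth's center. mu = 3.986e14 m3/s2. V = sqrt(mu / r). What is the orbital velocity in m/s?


V = sqrt(3.986e14 / 7401000) = 7339 m/s

7339 m/s


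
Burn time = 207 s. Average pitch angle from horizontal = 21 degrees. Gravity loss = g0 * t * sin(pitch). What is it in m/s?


GL = 9.81 * 207 * sin(21 deg) = 728 m/s

728 m/s


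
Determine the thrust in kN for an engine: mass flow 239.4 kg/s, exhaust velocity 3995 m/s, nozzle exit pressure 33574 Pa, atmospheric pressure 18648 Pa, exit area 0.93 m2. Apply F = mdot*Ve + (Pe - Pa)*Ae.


F = 239.4 * 3995 + (33574 - 18648) * 0.93 = 970284.0 N = 970.3 kN

970.3 kN


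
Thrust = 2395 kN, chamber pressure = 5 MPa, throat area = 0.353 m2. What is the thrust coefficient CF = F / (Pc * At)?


CF = 2395000 / (5e6 * 0.353) = 1.36

1.36


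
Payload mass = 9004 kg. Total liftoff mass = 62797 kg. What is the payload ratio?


PR = 9004 / 62797 = 0.1434

0.1434


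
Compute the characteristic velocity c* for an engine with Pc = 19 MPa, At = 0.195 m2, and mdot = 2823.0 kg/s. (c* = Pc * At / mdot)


c* = 19e6 * 0.195 / 2823.0 = 1312 m/s

1312 m/s


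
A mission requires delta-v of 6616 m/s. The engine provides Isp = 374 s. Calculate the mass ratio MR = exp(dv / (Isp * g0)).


Ve = 374 * 9.81 = 3668.94 m/s
MR = exp(6616 / 3668.94) = 6.069

6.069


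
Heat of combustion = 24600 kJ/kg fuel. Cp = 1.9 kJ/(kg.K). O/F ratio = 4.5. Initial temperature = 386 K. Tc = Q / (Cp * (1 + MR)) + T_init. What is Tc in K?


Tc = 24600 / (1.9 * (1 + 4.5)) + 386 = 2740 K

2740 K


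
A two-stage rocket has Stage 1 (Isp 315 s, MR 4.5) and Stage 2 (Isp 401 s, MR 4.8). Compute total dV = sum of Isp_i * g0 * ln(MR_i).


dV1 = 315 * 9.81 * ln(4.5) = 4647.8 m/s
dV2 = 401 * 9.81 * ln(4.8) = 6170.6 m/s
Total dV = 4647.8 + 6170.6 = 10818.4 m/s ~ 10818 m/s

10818 m/s


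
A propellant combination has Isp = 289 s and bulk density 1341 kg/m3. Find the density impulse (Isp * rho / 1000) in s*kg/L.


rho*Isp = 289 * 1341 / 1000 = 388 s*kg/L

388 s*kg/L


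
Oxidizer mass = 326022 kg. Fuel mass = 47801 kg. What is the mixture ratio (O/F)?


MR = 326022 / 47801 = 6.82

6.82


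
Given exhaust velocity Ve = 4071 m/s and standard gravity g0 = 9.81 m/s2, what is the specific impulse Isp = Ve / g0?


Isp = Ve / g0 = 4071 / 9.81 = 415.0 s

415.0 s


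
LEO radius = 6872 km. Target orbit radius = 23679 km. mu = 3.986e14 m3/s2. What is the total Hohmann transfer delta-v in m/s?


V1 = sqrt(mu/r1) = 7616.0 m/s
dV1 = V1*(sqrt(2*r2/(r1+r2)) - 1) = 1866.24 m/s
V2 = sqrt(mu/r2) = 4102.86 m/s
dV2 = V2*(1 - sqrt(2*r1/(r1+r2))) = 1350.97 m/s
Total dV = 3217 m/s

3217 m/s


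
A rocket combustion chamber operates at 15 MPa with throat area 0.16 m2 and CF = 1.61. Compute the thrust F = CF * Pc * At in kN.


F = 1.61 * 15e6 * 0.16 = 3.8640e+06 N = 3864.0 kN

3864.0 kN


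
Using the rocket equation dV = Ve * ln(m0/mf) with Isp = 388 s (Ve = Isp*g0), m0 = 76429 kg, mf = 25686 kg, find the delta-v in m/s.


Ve = 388 * 9.81 = 3806.28 m/s
dV = 3806.28 * ln(76429/25686) = 4150 m/s

4150 m/s


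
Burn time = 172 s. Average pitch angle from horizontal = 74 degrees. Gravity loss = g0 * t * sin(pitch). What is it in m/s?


GL = 9.81 * 172 * sin(74 deg) = 1622 m/s

1622 m/s


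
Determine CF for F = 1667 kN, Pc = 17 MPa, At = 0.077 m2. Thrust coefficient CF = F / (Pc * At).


CF = 1667000 / (17e6 * 0.077) = 1.27

1.27


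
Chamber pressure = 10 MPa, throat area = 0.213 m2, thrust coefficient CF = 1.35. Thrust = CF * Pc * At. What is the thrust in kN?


F = 1.35 * 10e6 * 0.213 = 2.8755e+06 N = 2875.5 kN

2875.5 kN


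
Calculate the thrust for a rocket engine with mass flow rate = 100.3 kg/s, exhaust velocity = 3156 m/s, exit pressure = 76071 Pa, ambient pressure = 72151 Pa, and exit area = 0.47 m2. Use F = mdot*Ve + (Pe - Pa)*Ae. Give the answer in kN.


F = 100.3 * 3156 + (76071 - 72151) * 0.47 = 318389.0 N = 318.4 kN

318.4 kN


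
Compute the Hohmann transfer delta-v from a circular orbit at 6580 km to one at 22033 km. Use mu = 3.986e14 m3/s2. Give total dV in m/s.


V1 = sqrt(mu/r1) = 7783.16 m/s
dV1 = V1*(sqrt(2*r2/(r1+r2)) - 1) = 1875.7 m/s
V2 = sqrt(mu/r2) = 4253.36 m/s
dV2 = V2*(1 - sqrt(2*r1/(r1+r2))) = 1368.81 m/s
Total dV = 3245 m/s

3245 m/s


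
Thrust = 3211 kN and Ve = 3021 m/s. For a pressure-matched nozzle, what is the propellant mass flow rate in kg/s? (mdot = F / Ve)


mdot = F / Ve = 3211000 / 3021 = 1062.9 kg/s

1062.9 kg/s


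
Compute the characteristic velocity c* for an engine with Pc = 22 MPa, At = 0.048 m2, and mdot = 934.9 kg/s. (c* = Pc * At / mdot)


c* = 22e6 * 0.048 / 934.9 = 1130 m/s

1130 m/s


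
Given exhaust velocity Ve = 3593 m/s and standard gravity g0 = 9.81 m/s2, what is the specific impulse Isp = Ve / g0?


Isp = Ve / g0 = 3593 / 9.81 = 366.3 s

366.3 s


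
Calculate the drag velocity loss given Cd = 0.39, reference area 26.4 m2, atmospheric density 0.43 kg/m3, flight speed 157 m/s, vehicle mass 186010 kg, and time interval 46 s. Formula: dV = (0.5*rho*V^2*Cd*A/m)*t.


D = 0.5 * 0.43 * 157^2 * 0.39 * 26.4 = 54564.01 N
a = 54564.01 / 186010 = 0.2933 m/s2
dV = 0.2933 * 46 = 13.5 m/s

13.5 m/s


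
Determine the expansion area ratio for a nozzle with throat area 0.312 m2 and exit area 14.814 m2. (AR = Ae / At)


AR = 14.814 / 0.312 = 47.5

47.5


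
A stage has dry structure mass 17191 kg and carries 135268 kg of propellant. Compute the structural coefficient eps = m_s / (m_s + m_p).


eps = 17191 / (17191 + 135268) = 0.1128

0.1128


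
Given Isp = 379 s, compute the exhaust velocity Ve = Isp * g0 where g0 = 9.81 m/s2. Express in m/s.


Ve = Isp * g0 = 379 * 9.81 = 3718.0 m/s

3718.0 m/s


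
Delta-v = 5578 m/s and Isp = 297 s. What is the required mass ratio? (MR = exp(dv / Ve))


Ve = 297 * 9.81 = 2913.57 m/s
MR = exp(5578 / 2913.57) = 6.783

6.783


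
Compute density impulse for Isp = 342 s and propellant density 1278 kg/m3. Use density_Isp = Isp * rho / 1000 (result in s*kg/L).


rho*Isp = 342 * 1278 / 1000 = 437 s*kg/L

437 s*kg/L


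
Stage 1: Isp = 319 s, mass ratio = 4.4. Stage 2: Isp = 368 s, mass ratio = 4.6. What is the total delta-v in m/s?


dV1 = 319 * 9.81 * ln(4.4) = 4636.5 m/s
dV2 = 368 * 9.81 * ln(4.6) = 5509.2 m/s
Total dV = 4636.5 + 5509.2 = 10145.7 m/s ~ 10146 m/s

10146 m/s


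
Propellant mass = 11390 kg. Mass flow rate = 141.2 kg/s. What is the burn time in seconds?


tb = 11390 / 141.2 = 80.7 s

80.7 s


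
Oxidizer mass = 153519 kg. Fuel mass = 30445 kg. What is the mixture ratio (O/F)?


MR = 153519 / 30445 = 5.04

5.04


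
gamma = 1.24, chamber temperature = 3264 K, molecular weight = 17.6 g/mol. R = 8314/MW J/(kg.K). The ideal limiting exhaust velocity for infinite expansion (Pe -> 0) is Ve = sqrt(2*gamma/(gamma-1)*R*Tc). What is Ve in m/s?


R = 8314 / 17.6 = 472.39 J/(kg.K)
Ve = sqrt(2 * 1.24 / (1.24 - 1) * 472.39 * 3264) = 3992 m/s

3992 m/s


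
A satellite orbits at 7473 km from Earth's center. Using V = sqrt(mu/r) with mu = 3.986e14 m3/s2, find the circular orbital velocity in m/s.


V = sqrt(3.986e14 / 7473000) = 7303 m/s

7303 m/s


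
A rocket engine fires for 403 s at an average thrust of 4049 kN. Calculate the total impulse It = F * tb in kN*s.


It = 4049 * 403 = 1631747 kN*s

1631747 kN*s


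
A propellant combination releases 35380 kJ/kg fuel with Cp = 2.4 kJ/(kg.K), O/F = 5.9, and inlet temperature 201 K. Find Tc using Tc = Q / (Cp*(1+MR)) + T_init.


Tc = 35380 / (2.4 * (1 + 5.9)) + 201 = 2337 K

2337 K


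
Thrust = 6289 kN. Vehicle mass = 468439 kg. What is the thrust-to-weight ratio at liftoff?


TWR = 6289000 / (468439 * 9.81) = 1.37

1.37


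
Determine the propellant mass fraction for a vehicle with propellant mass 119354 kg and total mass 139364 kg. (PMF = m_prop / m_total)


PMF = 119354 / 139364 = 0.856

0.856


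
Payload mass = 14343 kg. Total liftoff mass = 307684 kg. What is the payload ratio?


PR = 14343 / 307684 = 0.0466

0.0466


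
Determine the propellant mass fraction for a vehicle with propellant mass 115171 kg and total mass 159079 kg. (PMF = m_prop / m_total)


PMF = 115171 / 159079 = 0.724

0.724


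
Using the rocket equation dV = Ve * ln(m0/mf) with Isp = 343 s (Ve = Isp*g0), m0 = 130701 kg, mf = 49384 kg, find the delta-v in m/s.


Ve = 343 * 9.81 = 3364.83 m/s
dV = 3364.83 * ln(130701/49384) = 3275 m/s

3275 m/s


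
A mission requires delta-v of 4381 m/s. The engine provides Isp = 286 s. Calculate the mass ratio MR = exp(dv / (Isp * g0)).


Ve = 286 * 9.81 = 2805.66 m/s
MR = exp(4381 / 2805.66) = 4.766

4.766


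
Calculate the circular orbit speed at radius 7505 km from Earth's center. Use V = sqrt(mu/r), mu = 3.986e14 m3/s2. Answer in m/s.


V = sqrt(3.986e14 / 7505000) = 7288 m/s

7288 m/s


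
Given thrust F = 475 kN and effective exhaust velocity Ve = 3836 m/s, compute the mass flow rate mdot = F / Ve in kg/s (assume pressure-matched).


mdot = F / Ve = 475000 / 3836 = 123.8 kg/s

123.8 kg/s


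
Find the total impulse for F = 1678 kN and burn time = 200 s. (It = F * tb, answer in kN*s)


It = 1678 * 200 = 335600 kN*s

335600 kN*s


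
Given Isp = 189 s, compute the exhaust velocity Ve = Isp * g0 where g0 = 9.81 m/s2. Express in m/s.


Ve = Isp * g0 = 189 * 9.81 = 1854.1 m/s

1854.1 m/s


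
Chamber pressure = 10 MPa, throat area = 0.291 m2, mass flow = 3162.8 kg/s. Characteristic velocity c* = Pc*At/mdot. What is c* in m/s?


c* = 10e6 * 0.291 / 3162.8 = 920 m/s

920 m/s


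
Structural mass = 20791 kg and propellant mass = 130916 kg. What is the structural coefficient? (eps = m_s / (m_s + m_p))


eps = 20791 / (20791 + 130916) = 0.137

0.137


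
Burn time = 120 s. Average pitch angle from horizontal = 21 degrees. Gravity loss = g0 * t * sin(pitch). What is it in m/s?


GL = 9.81 * 120 * sin(21 deg) = 422 m/s

422 m/s


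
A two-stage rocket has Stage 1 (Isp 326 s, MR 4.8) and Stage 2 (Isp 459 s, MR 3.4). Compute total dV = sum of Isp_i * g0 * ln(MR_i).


dV1 = 326 * 9.81 * ln(4.8) = 5016.5 m/s
dV2 = 459 * 9.81 * ln(3.4) = 5510.4 m/s
Total dV = 5016.5 + 5510.4 = 10526.9 m/s ~ 10527 m/s

10527 m/s


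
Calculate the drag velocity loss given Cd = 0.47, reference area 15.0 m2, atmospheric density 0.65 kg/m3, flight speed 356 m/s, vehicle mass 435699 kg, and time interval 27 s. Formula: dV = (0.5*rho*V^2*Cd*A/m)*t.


D = 0.5 * 0.65 * 356^2 * 0.47 * 15.0 = 290383.86 N
a = 290383.86 / 435699 = 0.6665 m/s2
dV = 0.6665 * 27 = 18.0 m/s

18.0 m/s


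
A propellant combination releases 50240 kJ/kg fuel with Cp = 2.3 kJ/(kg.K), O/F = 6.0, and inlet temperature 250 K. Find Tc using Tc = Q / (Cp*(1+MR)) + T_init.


Tc = 50240 / (2.3 * (1 + 6.0)) + 250 = 3370 K

3370 K


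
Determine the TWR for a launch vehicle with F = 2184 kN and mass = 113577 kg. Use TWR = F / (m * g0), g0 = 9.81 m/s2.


TWR = 2184000 / (113577 * 9.81) = 1.96

1.96


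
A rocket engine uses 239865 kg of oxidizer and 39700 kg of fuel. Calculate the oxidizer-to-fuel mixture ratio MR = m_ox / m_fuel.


MR = 239865 / 39700 = 6.04

6.04


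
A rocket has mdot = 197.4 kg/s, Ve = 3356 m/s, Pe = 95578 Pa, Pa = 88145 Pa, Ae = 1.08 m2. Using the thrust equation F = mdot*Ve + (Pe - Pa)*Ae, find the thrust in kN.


F = 197.4 * 3356 + (95578 - 88145) * 1.08 = 670502.0 N = 670.5 kN

670.5 kN


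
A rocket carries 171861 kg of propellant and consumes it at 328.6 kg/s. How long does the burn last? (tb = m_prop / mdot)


tb = 171861 / 328.6 = 523.0 s

523.0 s


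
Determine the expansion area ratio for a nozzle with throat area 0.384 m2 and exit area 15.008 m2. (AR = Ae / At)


AR = 15.008 / 0.384 = 39.1

39.1


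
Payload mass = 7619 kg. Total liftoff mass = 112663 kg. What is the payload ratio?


PR = 7619 / 112663 = 0.0676

0.0676


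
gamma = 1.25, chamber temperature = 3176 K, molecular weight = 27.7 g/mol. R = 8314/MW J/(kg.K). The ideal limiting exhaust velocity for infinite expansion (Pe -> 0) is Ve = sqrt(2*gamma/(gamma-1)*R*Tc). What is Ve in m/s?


R = 8314 / 27.7 = 300.14 J/(kg.K)
Ve = sqrt(2 * 1.25 / (1.25 - 1) * 300.14 * 3176) = 3087 m/s

3087 m/s


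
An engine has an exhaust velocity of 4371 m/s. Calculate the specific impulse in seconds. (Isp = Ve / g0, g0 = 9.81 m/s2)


Isp = Ve / g0 = 4371 / 9.81 = 445.6 s

445.6 s


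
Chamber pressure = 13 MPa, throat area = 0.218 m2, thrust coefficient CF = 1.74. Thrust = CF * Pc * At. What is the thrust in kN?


F = 1.74 * 13e6 * 0.218 = 4.9312e+06 N = 4931.2 kN

4931.2 kN


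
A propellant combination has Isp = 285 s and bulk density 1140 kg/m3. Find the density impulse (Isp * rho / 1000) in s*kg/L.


rho*Isp = 285 * 1140 / 1000 = 325 s*kg/L

325 s*kg/L


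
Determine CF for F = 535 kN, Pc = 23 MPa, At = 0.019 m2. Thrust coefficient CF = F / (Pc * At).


CF = 535000 / (23e6 * 0.019) = 1.22

1.22


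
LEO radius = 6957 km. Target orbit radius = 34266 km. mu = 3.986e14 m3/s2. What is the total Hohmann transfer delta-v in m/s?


V1 = sqrt(mu/r1) = 7569.33 m/s
dV1 = V1*(sqrt(2*r2/(r1+r2)) - 1) = 2190.32 m/s
V2 = sqrt(mu/r2) = 3410.65 m/s
dV2 = V2*(1 - sqrt(2*r1/(r1+r2))) = 1429.15 m/s
Total dV = 3619 m/s

3619 m/s


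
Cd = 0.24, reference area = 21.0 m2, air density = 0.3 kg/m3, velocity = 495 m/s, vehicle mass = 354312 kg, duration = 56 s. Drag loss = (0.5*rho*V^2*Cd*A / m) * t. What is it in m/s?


D = 0.5 * 0.3 * 495^2 * 0.24 * 21.0 = 185238.9 N
a = 185238.9 / 354312 = 0.5228 m/s2
dV = 0.5228 * 56 = 29.3 m/s

29.3 m/s


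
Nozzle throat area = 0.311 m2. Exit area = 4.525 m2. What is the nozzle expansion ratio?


AR = 4.525 / 0.311 = 14.5

14.5


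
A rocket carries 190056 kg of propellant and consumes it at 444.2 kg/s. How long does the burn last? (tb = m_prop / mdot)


tb = 190056 / 444.2 = 427.9 s

427.9 s


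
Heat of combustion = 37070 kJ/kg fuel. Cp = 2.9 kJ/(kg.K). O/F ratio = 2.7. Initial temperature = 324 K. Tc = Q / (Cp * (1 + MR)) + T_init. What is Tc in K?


Tc = 37070 / (2.9 * (1 + 2.7)) + 324 = 3779 K

3779 K


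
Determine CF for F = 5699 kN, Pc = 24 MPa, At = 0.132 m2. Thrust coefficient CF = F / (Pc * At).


CF = 5699000 / (24e6 * 0.132) = 1.8

1.8


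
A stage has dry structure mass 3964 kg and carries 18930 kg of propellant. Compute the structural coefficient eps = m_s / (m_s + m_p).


eps = 3964 / (3964 + 18930) = 0.1731

0.1731


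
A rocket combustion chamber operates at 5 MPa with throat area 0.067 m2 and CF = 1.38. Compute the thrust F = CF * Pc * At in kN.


F = 1.38 * 5e6 * 0.067 = 462300.0 N = 462.3 kN

462.3 kN


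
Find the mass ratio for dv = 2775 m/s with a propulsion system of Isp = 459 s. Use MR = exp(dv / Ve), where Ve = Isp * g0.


Ve = 459 * 9.81 = 4502.79 m/s
MR = exp(2775 / 4502.79) = 1.852

1.852


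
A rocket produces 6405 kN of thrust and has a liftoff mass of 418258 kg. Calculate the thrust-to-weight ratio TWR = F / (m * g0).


TWR = 6405000 / (418258 * 9.81) = 1.56

1.56


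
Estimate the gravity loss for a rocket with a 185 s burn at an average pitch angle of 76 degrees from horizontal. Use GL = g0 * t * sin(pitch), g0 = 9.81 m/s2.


GL = 9.81 * 185 * sin(76 deg) = 1761 m/s

1761 m/s


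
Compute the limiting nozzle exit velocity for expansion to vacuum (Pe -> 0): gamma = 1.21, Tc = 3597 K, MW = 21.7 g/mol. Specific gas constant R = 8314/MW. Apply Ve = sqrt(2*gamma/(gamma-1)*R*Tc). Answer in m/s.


R = 8314 / 21.7 = 383.13 J/(kg.K)
Ve = sqrt(2 * 1.21 / (1.21 - 1) * 383.13 * 3597) = 3985 m/s

3985 m/s


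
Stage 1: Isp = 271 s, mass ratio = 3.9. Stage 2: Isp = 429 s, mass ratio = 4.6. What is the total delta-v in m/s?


dV1 = 271 * 9.81 * ln(3.9) = 3618.2 m/s
dV2 = 429 * 9.81 * ln(4.6) = 6422.4 m/s
Total dV = 3618.2 + 6422.4 = 10040.6 m/s ~ 10041 m/s

10041 m/s


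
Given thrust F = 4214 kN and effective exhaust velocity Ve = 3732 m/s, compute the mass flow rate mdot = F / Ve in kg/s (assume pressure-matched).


mdot = F / Ve = 4214000 / 3732 = 1129.2 kg/s

1129.2 kg/s


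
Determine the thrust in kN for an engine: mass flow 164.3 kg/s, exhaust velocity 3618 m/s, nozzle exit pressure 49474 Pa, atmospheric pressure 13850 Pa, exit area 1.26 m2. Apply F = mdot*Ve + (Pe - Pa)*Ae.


F = 164.3 * 3618 + (49474 - 13850) * 1.26 = 639324.0 N = 639.3 kN

639.3 kN


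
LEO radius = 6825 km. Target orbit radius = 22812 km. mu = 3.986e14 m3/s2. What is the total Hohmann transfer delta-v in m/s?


V1 = sqrt(mu/r1) = 7642.18 m/s
dV1 = V1*(sqrt(2*r2/(r1+r2)) - 1) = 1839.75 m/s
V2 = sqrt(mu/r2) = 4180.1 m/s
dV2 = V2*(1 - sqrt(2*r1/(r1+r2))) = 1343.25 m/s
Total dV = 3183 m/s

3183 m/s


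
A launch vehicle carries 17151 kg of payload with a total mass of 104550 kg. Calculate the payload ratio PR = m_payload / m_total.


PR = 17151 / 104550 = 0.164

0.164


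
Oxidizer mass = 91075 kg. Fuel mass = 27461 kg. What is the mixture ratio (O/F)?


MR = 91075 / 27461 = 3.32

3.32


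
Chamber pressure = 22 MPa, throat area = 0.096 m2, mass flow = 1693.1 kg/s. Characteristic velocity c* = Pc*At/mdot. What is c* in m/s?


c* = 22e6 * 0.096 / 1693.1 = 1247 m/s

1247 m/s


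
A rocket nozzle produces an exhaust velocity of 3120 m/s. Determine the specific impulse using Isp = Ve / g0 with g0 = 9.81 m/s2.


Isp = Ve / g0 = 3120 / 9.81 = 318.0 s

318.0 s


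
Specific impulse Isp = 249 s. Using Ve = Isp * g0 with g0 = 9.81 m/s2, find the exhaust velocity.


Ve = Isp * g0 = 249 * 9.81 = 2442.7 m/s

2442.7 m/s


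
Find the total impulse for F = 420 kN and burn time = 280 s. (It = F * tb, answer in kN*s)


It = 420 * 280 = 117600 kN*s

117600 kN*s


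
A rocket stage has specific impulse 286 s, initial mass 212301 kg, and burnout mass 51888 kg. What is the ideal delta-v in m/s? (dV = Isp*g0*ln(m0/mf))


Ve = 286 * 9.81 = 2805.66 m/s
dV = 2805.66 * ln(212301/51888) = 3953 m/s

3953 m/s


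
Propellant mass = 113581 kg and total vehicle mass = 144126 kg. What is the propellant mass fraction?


PMF = 113581 / 144126 = 0.788

0.788


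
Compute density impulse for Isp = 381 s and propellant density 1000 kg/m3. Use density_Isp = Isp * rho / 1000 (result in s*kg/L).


rho*Isp = 381 * 1000 / 1000 = 381 s*kg/L

381 s*kg/L


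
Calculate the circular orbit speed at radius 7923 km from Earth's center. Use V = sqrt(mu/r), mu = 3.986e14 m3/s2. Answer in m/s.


V = sqrt(3.986e14 / 7923000) = 7093 m/s

7093 m/s


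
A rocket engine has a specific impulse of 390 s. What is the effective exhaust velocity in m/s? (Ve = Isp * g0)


Ve = Isp * g0 = 390 * 9.81 = 3825.9 m/s

3825.9 m/s


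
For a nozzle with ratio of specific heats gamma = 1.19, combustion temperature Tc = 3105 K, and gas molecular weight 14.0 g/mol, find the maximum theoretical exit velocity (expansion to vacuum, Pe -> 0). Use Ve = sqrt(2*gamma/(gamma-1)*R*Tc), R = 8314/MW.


R = 8314 / 14.0 = 593.86 J/(kg.K)
Ve = sqrt(2 * 1.19 / (1.19 - 1) * 593.86 * 3105) = 4806 m/s

4806 m/s


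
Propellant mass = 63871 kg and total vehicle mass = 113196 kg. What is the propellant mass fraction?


PMF = 63871 / 113196 = 0.564

0.564


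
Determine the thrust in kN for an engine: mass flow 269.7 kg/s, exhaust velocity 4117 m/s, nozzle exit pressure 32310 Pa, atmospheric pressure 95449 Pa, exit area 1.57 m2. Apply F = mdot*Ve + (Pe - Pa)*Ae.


F = 269.7 * 4117 + (32310 - 95449) * 1.57 = 1.0112e+06 N = 1011.2 kN

1011.2 kN


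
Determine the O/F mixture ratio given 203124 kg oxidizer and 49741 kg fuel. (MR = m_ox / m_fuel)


MR = 203124 / 49741 = 4.08

4.08


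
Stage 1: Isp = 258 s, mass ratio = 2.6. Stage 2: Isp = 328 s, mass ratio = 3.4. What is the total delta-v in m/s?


dV1 = 258 * 9.81 * ln(2.6) = 2418.4 m/s
dV2 = 328 * 9.81 * ln(3.4) = 3937.7 m/s
Total dV = 2418.4 + 3937.7 = 6356.1 m/s ~ 6356 m/s

6356 m/s


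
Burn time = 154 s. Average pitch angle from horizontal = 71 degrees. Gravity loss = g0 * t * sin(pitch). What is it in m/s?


GL = 9.81 * 154 * sin(71 deg) = 1428 m/s

1428 m/s


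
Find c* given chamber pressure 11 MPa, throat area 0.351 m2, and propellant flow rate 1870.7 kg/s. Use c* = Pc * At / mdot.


c* = 11e6 * 0.351 / 1870.7 = 2064 m/s

2064 m/s


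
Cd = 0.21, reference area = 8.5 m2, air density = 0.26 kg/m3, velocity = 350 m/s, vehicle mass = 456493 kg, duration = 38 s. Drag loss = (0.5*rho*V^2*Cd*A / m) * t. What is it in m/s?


D = 0.5 * 0.26 * 350^2 * 0.21 * 8.5 = 28426.12 N
a = 28426.12 / 456493 = 0.0623 m/s2
dV = 0.0623 * 38 = 2.4 m/s

2.4 m/s


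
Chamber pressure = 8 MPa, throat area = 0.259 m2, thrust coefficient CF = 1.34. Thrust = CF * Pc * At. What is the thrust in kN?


F = 1.34 * 8e6 * 0.259 = 2.7765e+06 N = 2776.5 kN

2776.5 kN


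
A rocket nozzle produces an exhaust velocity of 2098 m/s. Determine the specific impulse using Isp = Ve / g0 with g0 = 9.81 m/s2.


Isp = Ve / g0 = 2098 / 9.81 = 213.9 s

213.9 s


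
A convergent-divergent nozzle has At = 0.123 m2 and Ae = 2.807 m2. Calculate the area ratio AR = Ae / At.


AR = 2.807 / 0.123 = 22.8

22.8


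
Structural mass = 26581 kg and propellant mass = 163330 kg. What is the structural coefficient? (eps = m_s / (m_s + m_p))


eps = 26581 / (26581 + 163330) = 0.14

0.14


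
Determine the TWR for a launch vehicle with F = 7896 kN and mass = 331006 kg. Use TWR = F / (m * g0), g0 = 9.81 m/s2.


TWR = 7896000 / (331006 * 9.81) = 2.43

2.43


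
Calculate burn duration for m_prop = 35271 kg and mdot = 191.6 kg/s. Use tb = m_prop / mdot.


tb = 35271 / 191.6 = 184.1 s

184.1 s


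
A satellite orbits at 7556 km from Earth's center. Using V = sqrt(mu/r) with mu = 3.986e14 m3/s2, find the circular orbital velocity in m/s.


V = sqrt(3.986e14 / 7556000) = 7263 m/s

7263 m/s


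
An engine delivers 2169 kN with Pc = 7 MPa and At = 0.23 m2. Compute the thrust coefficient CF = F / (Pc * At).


CF = 2169000 / (7e6 * 0.23) = 1.35

1.35


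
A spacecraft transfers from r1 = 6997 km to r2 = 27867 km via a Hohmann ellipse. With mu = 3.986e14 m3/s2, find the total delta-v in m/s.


V1 = sqrt(mu/r1) = 7547.67 m/s
dV1 = V1*(sqrt(2*r2/(r1+r2)) - 1) = 1995.32 m/s
V2 = sqrt(mu/r2) = 3782.02 m/s
dV2 = V2*(1 - sqrt(2*r1/(r1+r2))) = 1385.91 m/s
Total dV = 3381 m/s

3381 m/s


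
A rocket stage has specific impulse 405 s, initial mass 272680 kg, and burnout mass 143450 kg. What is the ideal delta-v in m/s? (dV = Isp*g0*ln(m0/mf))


Ve = 405 * 9.81 = 3973.05 m/s
dV = 3973.05 * ln(272680/143450) = 2552 m/s

2552 m/s


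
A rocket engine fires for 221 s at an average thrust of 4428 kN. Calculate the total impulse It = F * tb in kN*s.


It = 4428 * 221 = 978588 kN*s

978588 kN*s


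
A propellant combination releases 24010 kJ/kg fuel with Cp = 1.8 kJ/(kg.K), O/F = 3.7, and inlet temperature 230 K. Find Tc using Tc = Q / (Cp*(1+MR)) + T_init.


Tc = 24010 / (1.8 * (1 + 3.7)) + 230 = 3068 K

3068 K


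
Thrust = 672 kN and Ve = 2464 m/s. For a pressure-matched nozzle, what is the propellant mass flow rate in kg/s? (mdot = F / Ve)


mdot = F / Ve = 672000 / 2464 = 272.7 kg/s

272.7 kg/s


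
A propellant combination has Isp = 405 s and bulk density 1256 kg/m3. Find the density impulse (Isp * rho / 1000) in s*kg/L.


rho*Isp = 405 * 1256 / 1000 = 509 s*kg/L

509 s*kg/L


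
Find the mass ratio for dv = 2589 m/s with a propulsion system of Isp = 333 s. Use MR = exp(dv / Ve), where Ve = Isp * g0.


Ve = 333 * 9.81 = 3266.73 m/s
MR = exp(2589 / 3266.73) = 2.209

2.209


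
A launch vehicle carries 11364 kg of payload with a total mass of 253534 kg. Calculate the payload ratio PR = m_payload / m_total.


PR = 11364 / 253534 = 0.0448

0.0448


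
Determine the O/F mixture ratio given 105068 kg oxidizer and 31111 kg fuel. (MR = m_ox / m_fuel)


MR = 105068 / 31111 = 3.38

3.38


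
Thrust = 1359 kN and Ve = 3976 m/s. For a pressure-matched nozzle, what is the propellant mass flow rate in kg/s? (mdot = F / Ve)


mdot = F / Ve = 1359000 / 3976 = 341.8 kg/s

341.8 kg/s


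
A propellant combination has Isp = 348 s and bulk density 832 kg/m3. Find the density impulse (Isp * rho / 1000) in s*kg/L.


rho*Isp = 348 * 832 / 1000 = 290 s*kg/L

290 s*kg/L


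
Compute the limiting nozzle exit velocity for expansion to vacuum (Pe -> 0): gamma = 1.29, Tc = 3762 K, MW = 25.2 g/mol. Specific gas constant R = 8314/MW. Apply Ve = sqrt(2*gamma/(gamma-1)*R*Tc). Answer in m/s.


R = 8314 / 25.2 = 329.92 J/(kg.K)
Ve = sqrt(2 * 1.29 / (1.29 - 1) * 329.92 * 3762) = 3323 m/s

3323 m/s


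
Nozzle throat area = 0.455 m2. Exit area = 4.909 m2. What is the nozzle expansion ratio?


AR = 4.909 / 0.455 = 10.8

10.8


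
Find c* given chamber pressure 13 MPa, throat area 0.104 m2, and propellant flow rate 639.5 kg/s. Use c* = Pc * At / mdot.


c* = 13e6 * 0.104 / 639.5 = 2114 m/s

2114 m/s


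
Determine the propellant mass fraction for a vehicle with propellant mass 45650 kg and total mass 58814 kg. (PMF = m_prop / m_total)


PMF = 45650 / 58814 = 0.776

0.776


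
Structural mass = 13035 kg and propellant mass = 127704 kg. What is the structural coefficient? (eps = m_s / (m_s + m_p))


eps = 13035 / (13035 + 127704) = 0.0926

0.0926


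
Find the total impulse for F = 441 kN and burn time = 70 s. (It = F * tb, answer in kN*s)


It = 441 * 70 = 30870 kN*s

30870 kN*s


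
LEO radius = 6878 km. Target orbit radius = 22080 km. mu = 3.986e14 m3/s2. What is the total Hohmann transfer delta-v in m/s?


V1 = sqrt(mu/r1) = 7612.68 m/s
dV1 = V1*(sqrt(2*r2/(r1+r2)) - 1) = 1788.19 m/s
V2 = sqrt(mu/r2) = 4248.83 m/s
dV2 = V2*(1 - sqrt(2*r1/(r1+r2))) = 1320.42 m/s
Total dV = 3109 m/s

3109 m/s


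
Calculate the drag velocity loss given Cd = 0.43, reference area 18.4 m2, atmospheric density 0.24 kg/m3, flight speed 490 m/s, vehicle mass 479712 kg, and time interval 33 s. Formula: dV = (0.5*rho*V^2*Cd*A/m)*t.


D = 0.5 * 0.24 * 490^2 * 0.43 * 18.4 = 227960.54 N
a = 227960.54 / 479712 = 0.4752 m/s2
dV = 0.4752 * 33 = 15.7 m/s

15.7 m/s


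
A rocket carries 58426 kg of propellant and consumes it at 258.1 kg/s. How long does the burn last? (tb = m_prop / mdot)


tb = 58426 / 258.1 = 226.4 s

226.4 s


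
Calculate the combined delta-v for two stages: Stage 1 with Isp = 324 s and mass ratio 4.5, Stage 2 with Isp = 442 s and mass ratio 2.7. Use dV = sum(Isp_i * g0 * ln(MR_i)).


dV1 = 324 * 9.81 * ln(4.5) = 4780.6 m/s
dV2 = 442 * 9.81 * ln(2.7) = 4306.8 m/s
Total dV = 4780.6 + 4306.8 = 9087.4 m/s ~ 9087 m/s

9087 m/s


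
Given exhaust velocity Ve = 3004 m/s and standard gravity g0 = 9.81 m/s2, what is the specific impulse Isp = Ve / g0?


Isp = Ve / g0 = 3004 / 9.81 = 306.2 s

306.2 s


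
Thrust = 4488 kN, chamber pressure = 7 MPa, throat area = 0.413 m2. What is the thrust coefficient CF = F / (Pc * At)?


CF = 4488000 / (7e6 * 0.413) = 1.55

1.55


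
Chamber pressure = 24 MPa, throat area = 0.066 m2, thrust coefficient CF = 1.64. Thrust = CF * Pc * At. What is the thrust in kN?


F = 1.64 * 24e6 * 0.066 = 2.5978e+06 N = 2597.8 kN

2597.8 kN


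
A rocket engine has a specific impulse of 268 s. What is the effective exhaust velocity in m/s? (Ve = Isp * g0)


Ve = Isp * g0 = 268 * 9.81 = 2629.1 m/s

2629.1 m/s


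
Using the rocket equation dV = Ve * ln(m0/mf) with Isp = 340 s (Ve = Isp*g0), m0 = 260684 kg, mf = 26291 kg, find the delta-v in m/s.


Ve = 340 * 9.81 = 3335.4 m/s
dV = 3335.4 * ln(260684/26291) = 7652 m/s

7652 m/s


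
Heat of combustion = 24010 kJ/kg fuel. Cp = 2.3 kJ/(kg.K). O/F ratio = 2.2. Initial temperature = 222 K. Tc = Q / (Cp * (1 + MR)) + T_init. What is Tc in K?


Tc = 24010 / (2.3 * (1 + 2.2)) + 222 = 3484 K

3484 K


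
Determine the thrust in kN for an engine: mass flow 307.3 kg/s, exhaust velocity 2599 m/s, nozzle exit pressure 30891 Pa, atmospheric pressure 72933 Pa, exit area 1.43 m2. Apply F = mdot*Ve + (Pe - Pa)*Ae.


F = 307.3 * 2599 + (30891 - 72933) * 1.43 = 738553.0 N = 738.6 kN

738.6 kN


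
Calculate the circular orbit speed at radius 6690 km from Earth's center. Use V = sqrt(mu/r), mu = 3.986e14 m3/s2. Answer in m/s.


V = sqrt(3.986e14 / 6690000) = 7719 m/s

7719 m/s


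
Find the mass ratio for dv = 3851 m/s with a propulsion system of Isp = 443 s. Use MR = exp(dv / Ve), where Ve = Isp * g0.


Ve = 443 * 9.81 = 4345.83 m/s
MR = exp(3851 / 4345.83) = 2.426

2.426


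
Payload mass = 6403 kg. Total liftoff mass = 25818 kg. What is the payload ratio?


PR = 6403 / 25818 = 0.248

0.248


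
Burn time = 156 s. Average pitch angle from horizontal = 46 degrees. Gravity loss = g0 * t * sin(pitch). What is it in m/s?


GL = 9.81 * 156 * sin(46 deg) = 1101 m/s

1101 m/s


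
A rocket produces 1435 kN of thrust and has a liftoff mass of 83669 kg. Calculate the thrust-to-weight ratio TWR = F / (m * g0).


TWR = 1435000 / (83669 * 9.81) = 1.75

1.75


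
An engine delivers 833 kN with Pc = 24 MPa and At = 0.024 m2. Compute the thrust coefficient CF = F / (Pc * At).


CF = 833000 / (24e6 * 0.024) = 1.45

1.45


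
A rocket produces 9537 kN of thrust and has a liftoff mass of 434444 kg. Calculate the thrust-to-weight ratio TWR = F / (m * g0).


TWR = 9537000 / (434444 * 9.81) = 2.24

2.24


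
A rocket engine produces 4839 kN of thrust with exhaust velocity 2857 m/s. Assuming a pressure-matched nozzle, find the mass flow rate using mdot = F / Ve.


mdot = F / Ve = 4839000 / 2857 = 1693.7 kg/s

1693.7 kg/s


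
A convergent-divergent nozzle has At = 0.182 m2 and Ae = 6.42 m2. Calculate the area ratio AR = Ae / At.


AR = 6.42 / 0.182 = 35.3

35.3


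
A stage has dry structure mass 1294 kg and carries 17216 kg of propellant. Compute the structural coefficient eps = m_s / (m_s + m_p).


eps = 1294 / (1294 + 17216) = 0.0699

0.0699


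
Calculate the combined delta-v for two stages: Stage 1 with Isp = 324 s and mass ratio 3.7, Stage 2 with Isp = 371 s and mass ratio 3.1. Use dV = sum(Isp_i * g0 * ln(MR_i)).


dV1 = 324 * 9.81 * ln(3.7) = 4158.5 m/s
dV2 = 371 * 9.81 * ln(3.1) = 4117.7 m/s
Total dV = 4158.5 + 4117.7 = 8276.2 m/s ~ 8276 m/s

8276 m/s


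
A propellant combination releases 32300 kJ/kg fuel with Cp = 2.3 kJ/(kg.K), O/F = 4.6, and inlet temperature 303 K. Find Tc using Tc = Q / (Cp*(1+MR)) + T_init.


Tc = 32300 / (2.3 * (1 + 4.6)) + 303 = 2811 K

2811 K


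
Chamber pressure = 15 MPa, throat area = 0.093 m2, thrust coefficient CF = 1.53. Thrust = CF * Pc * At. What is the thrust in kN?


F = 1.53 * 15e6 * 0.093 = 2.1344e+06 N = 2134.3 kN

2134.3 kN


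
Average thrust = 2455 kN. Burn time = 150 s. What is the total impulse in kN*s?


It = 2455 * 150 = 368250 kN*s

368250 kN*s


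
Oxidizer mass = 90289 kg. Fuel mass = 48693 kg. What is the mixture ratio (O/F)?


MR = 90289 / 48693 = 1.85

1.85


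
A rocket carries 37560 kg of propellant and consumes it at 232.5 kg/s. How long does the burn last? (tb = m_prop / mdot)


tb = 37560 / 232.5 = 161.5 s

161.5 s


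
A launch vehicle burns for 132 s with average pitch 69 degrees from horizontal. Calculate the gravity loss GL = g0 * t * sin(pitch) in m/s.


GL = 9.81 * 132 * sin(69 deg) = 1209 m/s

1209 m/s


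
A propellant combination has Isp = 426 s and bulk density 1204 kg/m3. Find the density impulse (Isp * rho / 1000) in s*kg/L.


rho*Isp = 426 * 1204 / 1000 = 513 s*kg/L

513 s*kg/L


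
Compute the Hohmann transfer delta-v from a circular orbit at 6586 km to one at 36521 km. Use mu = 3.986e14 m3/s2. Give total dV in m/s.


V1 = sqrt(mu/r1) = 7779.61 m/s
dV1 = V1*(sqrt(2*r2/(r1+r2)) - 1) = 2347.14 m/s
V2 = sqrt(mu/r2) = 3303.67 m/s
dV2 = V2*(1 - sqrt(2*r1/(r1+r2))) = 1477.47 m/s
Total dV = 3825 m/s

3825 m/s


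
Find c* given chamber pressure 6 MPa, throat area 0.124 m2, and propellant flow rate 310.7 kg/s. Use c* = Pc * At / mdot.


c* = 6e6 * 0.124 / 310.7 = 2395 m/s

2395 m/s


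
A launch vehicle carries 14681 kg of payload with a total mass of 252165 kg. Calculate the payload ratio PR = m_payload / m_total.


PR = 14681 / 252165 = 0.0582

0.0582


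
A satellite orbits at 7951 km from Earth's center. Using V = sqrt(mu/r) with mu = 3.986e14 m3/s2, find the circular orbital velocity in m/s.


V = sqrt(3.986e14 / 7951000) = 7080 m/s

7080 m/s


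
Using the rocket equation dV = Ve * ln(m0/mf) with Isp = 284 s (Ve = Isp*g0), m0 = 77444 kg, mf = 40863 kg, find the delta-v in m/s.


Ve = 284 * 9.81 = 2786.04 m/s
dV = 2786.04 * ln(77444/40863) = 1781 m/s

1781 m/s


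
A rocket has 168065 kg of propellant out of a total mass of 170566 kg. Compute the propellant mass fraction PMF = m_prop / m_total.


PMF = 168065 / 170566 = 0.985

0.985


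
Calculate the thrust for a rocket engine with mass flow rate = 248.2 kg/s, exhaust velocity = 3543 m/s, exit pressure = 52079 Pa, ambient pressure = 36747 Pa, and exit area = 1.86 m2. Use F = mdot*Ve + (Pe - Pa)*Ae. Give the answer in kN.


F = 248.2 * 3543 + (52079 - 36747) * 1.86 = 907890.0 N = 907.9 kN

907.9 kN


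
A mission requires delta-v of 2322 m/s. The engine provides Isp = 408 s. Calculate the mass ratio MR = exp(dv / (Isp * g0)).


Ve = 408 * 9.81 = 4002.48 m/s
MR = exp(2322 / 4002.48) = 1.786

1.786


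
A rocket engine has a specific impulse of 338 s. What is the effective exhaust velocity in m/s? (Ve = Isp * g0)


Ve = Isp * g0 = 338 * 9.81 = 3315.8 m/s

3315.8 m/s


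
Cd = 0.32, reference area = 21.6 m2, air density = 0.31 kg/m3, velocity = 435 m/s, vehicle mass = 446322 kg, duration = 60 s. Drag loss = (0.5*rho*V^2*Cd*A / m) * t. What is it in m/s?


D = 0.5 * 0.31 * 435^2 * 0.32 * 21.6 = 202728.1 N
a = 202728.1 / 446322 = 0.4542 m/s2
dV = 0.4542 * 60 = 27.3 m/s

27.3 m/s


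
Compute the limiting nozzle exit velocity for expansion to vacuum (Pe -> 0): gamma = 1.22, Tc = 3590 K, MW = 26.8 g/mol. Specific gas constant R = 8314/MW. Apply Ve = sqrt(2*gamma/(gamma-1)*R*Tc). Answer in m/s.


R = 8314 / 26.8 = 310.22 J/(kg.K)
Ve = sqrt(2 * 1.22 / (1.22 - 1) * 310.22 * 3590) = 3515 m/s

3515 m/s


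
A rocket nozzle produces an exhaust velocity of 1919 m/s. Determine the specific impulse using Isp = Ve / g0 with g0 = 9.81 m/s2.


Isp = Ve / g0 = 1919 / 9.81 = 195.6 s

195.6 s


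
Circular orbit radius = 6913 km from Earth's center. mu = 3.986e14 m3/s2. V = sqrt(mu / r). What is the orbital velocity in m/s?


V = sqrt(3.986e14 / 6913000) = 7593 m/s

7593 m/s


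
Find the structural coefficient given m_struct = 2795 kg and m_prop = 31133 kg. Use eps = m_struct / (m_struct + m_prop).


eps = 2795 / (2795 + 31133) = 0.0824

0.0824


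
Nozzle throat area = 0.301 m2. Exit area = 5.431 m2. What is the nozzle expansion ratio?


AR = 5.431 / 0.301 = 18.0

18.0


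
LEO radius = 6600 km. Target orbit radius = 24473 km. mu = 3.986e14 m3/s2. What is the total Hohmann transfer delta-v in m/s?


V1 = sqrt(mu/r1) = 7771.35 m/s
dV1 = V1*(sqrt(2*r2/(r1+r2)) - 1) = 1982.22 m/s
V2 = sqrt(mu/r2) = 4035.76 m/s
dV2 = V2*(1 - sqrt(2*r1/(r1+r2))) = 1405.37 m/s
Total dV = 3388 m/s

3388 m/s
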